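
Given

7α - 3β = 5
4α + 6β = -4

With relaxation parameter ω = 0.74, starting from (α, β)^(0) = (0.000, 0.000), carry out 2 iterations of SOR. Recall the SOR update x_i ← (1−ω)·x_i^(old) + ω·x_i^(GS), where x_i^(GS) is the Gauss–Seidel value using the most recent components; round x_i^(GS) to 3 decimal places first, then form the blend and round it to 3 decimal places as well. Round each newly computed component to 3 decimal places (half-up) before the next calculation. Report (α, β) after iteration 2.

(0.427, -0.900)

Iteration 1:
  α: GS value = (5 - (-3)·0.000) / (7) = 0.714;  α ← (1−ω)·0.000 + ω·0.714 = 0.528
  β: GS value = (-4 - (4)·0.528) / (6) = -1.019;  β ← (1−ω)·0.000 + ω·-1.019 = -0.754
Iteration 2:
  α: GS value = (5 - (-3)·-0.754) / (7) = 0.391;  α ← (1−ω)·0.528 + ω·0.391 = 0.427
  β: GS value = (-4 - (4)·0.427) / (6) = -0.951;  β ← (1−ω)·-0.754 + ω·-0.951 = -0.900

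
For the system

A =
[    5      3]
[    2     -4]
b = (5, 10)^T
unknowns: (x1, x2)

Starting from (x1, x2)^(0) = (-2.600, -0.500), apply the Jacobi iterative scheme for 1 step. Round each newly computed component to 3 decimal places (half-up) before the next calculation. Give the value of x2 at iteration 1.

-3.800

Iteration 1:
  x1 = (5 - (3)·-0.500) / (5) = 1.300
  x2 = (10 - (2)·-2.600) / (-4) = -3.800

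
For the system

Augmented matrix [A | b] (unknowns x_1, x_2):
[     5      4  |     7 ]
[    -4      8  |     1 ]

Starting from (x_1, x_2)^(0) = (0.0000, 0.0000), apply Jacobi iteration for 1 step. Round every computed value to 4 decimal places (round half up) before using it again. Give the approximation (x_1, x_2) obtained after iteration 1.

Iteration 1:
  x_1 = (7 - (4)·0.0000) / (5) = 1.4000
  x_2 = (1 - (-4)·0.0000) / (8) = 0.1250

(1.4000, 0.1250)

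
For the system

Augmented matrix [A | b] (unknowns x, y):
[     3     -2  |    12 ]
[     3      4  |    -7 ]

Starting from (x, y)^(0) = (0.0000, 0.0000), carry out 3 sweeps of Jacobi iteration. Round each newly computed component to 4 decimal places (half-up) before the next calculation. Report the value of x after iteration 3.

Iteration 1:
  x = (12 - (-2)·0.0000) / (3) = 4.0000
  y = (-7 - (3)·0.0000) / (4) = -1.7500
Iteration 2:
  x = (12 - (-2)·-1.7500) / (3) = 2.8333
  y = (-7 - (3)·4.0000) / (4) = -4.7500
Iteration 3:
  x = (12 - (-2)·-4.7500) / (3) = 0.8333
  y = (-7 - (3)·2.8333) / (4) = -3.8750

0.8333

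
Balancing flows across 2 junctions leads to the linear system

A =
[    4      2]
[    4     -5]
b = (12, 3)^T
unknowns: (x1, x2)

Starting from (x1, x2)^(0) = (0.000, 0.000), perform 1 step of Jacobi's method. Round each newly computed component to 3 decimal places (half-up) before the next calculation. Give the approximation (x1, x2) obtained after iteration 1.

(3.000, -0.600)

Iteration 1:
  x1 = (12 - (2)·0.000) / (4) = 3.000
  x2 = (3 - (4)·0.000) / (-5) = -0.600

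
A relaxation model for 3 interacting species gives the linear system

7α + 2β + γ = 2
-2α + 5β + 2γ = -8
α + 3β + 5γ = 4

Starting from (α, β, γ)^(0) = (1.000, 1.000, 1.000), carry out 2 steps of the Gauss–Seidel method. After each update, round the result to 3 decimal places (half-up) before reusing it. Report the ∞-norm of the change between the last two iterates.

0.722

Iteration 1:
  α = (2 - (2)·1.000 - (1)·1.000) / (7) = -0.143
  β = (-8 - (-2)·-0.143 - (2)·1.000) / (5) = -2.057
  γ = (4 - (1)·-0.143 - (3)·-2.057) / (5) = 2.063
Iteration 2:
  α = (2 - (2)·-2.057 - (1)·2.063) / (7) = 0.579
  β = (-8 - (-2)·0.579 - (2)·2.063) / (5) = -2.194
  γ = (4 - (1)·0.579 - (3)·-2.194) / (5) = 2.001
Change: (0.722, -0.137, -0.062) → max |·| = 0.722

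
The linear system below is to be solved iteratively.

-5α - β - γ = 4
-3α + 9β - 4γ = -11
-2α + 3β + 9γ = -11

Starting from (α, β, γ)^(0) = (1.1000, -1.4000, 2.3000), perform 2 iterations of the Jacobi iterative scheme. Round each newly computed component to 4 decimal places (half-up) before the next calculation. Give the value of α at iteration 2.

-0.7311

Iteration 1:
  α = (4 - (-1)·-1.4000 - (-1)·2.3000) / (-5) = -0.9800
  β = (-11 - (-3)·1.1000 - (-4)·2.3000) / (9) = 0.1667
  γ = (-11 - (-2)·1.1000 - (3)·-1.4000) / (9) = -0.5111
Iteration 2:
  α = (4 - (-1)·0.1667 - (-1)·-0.5111) / (-5) = -0.7311
  β = (-11 - (-3)·-0.9800 - (-4)·-0.5111) / (9) = -1.7760
  γ = (-11 - (-2)·-0.9800 - (3)·0.1667) / (9) = -1.4956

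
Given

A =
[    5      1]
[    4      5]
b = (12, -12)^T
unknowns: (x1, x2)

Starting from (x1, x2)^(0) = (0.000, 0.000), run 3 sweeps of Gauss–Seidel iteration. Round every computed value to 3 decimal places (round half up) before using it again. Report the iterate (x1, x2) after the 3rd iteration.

Iteration 1:
  x1 = (12 - (1)·0.000) / (5) = 2.400
  x2 = (-12 - (4)·2.400) / (5) = -4.320
Iteration 2:
  x1 = (12 - (1)·-4.320) / (5) = 3.264
  x2 = (-12 - (4)·3.264) / (5) = -5.011
Iteration 3:
  x1 = (12 - (1)·-5.011) / (5) = 3.402
  x2 = (-12 - (4)·3.402) / (5) = -5.122

(3.402, -5.122)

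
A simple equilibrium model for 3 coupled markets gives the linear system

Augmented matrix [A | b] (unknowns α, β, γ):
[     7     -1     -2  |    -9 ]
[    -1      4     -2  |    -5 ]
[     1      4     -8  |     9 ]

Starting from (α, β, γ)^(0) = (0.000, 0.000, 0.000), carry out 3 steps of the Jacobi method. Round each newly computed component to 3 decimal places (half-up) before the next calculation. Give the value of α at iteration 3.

Iteration 1:
  α = (-9 - (-1)·0.000 - (-2)·0.000) / (7) = -1.286
  β = (-5 - (-1)·0.000 - (-2)·0.000) / (4) = -1.250
  γ = (9 - (1)·0.000 - (4)·0.000) / (-8) = -1.125
Iteration 2:
  α = (-9 - (-1)·-1.250 - (-2)·-1.125) / (7) = -1.786
  β = (-5 - (-1)·-1.286 - (-2)·-1.125) / (4) = -2.134
  γ = (9 - (1)·-1.286 - (4)·-1.250) / (-8) = -1.911
Iteration 3:
  α = (-9 - (-1)·-2.134 - (-2)·-1.911) / (7) = -2.137
  β = (-5 - (-1)·-1.786 - (-2)·-1.911) / (4) = -2.652
  γ = (9 - (1)·-1.786 - (4)·-2.134) / (-8) = -2.415

-2.137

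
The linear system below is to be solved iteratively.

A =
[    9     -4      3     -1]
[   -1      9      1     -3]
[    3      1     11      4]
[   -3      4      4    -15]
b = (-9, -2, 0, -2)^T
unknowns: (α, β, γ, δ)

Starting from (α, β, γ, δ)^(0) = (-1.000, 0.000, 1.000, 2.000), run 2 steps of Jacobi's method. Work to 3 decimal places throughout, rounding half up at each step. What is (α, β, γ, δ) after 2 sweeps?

Iteration 1:
  α = (-9 - (-4)·0.000 - (3)·1.000 - (-1)·2.000) / (9) = -1.111
  β = (-2 - (-1)·-1.000 - (1)·1.000 - (-3)·2.000) / (9) = 0.222
  γ = (0 - (3)·-1.000 - (1)·0.000 - (4)·2.000) / (11) = -0.455
  δ = (-2 - (-3)·-1.000 - (4)·0.000 - (4)·1.000) / (-15) = 0.600
Iteration 2:
  α = (-9 - (-4)·0.222 - (3)·-0.455 - (-1)·0.600) / (9) = -0.683
  β = (-2 - (-1)·-1.111 - (1)·-0.455 - (-3)·0.600) / (9) = -0.095
  γ = (0 - (3)·-1.111 - (1)·0.222 - (4)·0.600) / (11) = 0.065
  δ = (-2 - (-3)·-1.111 - (4)·0.222 - (4)·-0.455) / (-15) = 0.293

(-0.683, -0.095, 0.065, 0.293)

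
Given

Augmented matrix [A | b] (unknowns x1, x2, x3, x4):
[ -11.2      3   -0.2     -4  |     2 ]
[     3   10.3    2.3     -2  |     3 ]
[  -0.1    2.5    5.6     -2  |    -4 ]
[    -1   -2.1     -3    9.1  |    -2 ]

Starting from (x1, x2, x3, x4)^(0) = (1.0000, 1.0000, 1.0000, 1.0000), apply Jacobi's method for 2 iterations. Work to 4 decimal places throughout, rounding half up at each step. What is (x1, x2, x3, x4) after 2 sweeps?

(-0.3332, 0.6374, -0.5455, -0.5169)

Iteration 1:
  x1 = (2 - (3)·1.0000 - (-0.2)·1.0000 - (-4)·1.0000) / (-11.2) = -0.2857
  x2 = (3 - (3)·1.0000 - (2.3)·1.0000 - (-2)·1.0000) / (10.3) = -0.0291
  x3 = (-4 - (-0.1)·1.0000 - (2.5)·1.0000 - (-2)·1.0000) / (5.6) = -0.7857
  x4 = (-2 - (-1)·1.0000 - (-2.1)·1.0000 - (-3)·1.0000) / (9.1) = 0.4505
Iteration 2:
  x1 = (2 - (3)·-0.0291 - (-0.2)·-0.7857 - (-4)·0.4505) / (-11.2) = -0.3332
  x2 = (3 - (3)·-0.2857 - (2.3)·-0.7857 - (-2)·0.4505) / (10.3) = 0.6374
  x3 = (-4 - (-0.1)·-0.2857 - (2.5)·-0.0291 - (-2)·0.4505) / (5.6) = -0.5455
  x4 = (-2 - (-1)·-0.2857 - (-2.1)·-0.0291 - (-3)·-0.7857) / (9.1) = -0.5169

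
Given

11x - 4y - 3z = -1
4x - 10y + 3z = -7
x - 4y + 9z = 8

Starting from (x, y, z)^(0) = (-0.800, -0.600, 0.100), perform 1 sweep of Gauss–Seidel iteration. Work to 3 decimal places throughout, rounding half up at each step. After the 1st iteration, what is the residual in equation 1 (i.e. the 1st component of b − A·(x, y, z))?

8.152

Iteration 1:
  x = (-1 - (-4)·-0.600 - (-3)·0.100) / (11) = -0.282
  y = (-7 - (4)·-0.282 - (3)·0.100) / (-10) = 0.617
  z = (8 - (1)·-0.282 - (-4)·0.617) / (9) = 1.194
Residual b − A·x = (8.152, -3.284, 0.004)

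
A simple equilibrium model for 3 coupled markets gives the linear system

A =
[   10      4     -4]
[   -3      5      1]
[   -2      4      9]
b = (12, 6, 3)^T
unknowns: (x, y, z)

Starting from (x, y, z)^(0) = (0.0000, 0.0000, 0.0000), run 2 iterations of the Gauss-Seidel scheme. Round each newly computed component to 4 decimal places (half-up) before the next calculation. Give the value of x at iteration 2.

Iteration 1:
  x = (12 - (4)·0.0000 - (-4)·0.0000) / (10) = 1.2000
  y = (6 - (-3)·1.2000 - (1)·0.0000) / (5) = 1.9200
  z = (3 - (-2)·1.2000 - (4)·1.9200) / (9) = -0.2533
Iteration 2:
  x = (12 - (4)·1.9200 - (-4)·-0.2533) / (10) = 0.3307
  y = (6 - (-3)·0.3307 - (1)·-0.2533) / (5) = 1.4491
  z = (3 - (-2)·0.3307 - (4)·1.4491) / (9) = -0.2372

0.3307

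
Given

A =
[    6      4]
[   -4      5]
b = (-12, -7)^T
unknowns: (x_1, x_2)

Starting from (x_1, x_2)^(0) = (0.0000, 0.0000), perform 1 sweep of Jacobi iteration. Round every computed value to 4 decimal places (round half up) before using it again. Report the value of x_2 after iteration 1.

-1.4000

Iteration 1:
  x_1 = (-12 - (4)·0.0000) / (6) = -2.0000
  x_2 = (-7 - (-4)·0.0000) / (5) = -1.4000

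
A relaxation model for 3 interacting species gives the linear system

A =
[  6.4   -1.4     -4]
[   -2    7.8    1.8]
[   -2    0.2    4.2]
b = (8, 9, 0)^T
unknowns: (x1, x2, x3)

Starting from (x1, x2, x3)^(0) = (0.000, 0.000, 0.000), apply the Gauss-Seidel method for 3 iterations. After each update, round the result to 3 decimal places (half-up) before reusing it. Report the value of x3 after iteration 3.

0.930

Iteration 1:
  x1 = (8 - (-1.4)·0.000 - (-4)·0.000) / (6.4) = 1.250
  x2 = (9 - (-2)·1.250 - (1.8)·0.000) / (7.8) = 1.474
  x3 = (0 - (-2)·1.250 - (0.2)·1.474) / (4.2) = 0.525
Iteration 2:
  x1 = (8 - (-1.4)·1.474 - (-4)·0.525) / (6.4) = 1.901
  x2 = (9 - (-2)·1.901 - (1.8)·0.525) / (7.8) = 1.520
  x3 = (0 - (-2)·1.901 - (0.2)·1.520) / (4.2) = 0.833
Iteration 3:
  x1 = (8 - (-1.4)·1.520 - (-4)·0.833) / (6.4) = 2.103
  x2 = (9 - (-2)·2.103 - (1.8)·0.833) / (7.8) = 1.501
  x3 = (0 - (-2)·2.103 - (0.2)·1.501) / (4.2) = 0.930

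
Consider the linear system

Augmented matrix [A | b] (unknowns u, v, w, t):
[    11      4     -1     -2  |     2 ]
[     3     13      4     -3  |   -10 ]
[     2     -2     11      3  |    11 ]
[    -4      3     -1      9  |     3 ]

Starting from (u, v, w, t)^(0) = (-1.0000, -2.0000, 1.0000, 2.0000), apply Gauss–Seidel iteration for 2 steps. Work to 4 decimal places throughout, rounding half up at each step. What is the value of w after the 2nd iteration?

Iteration 1:
  u = (2 - (4)·-2.0000 - (-1)·1.0000 - (-2)·2.0000) / (11) = 1.3636
  v = (-10 - (3)·1.3636 - (4)·1.0000 - (-3)·2.0000) / (13) = -0.9301
  w = (11 - (2)·1.3636 - (-2)·-0.9301 - (3)·2.0000) / (11) = 0.0375
  t = (3 - (-4)·1.3636 - (3)·-0.9301 - (-1)·0.0375) / (9) = 1.2536
Iteration 2:
  u = (2 - (4)·-0.9301 - (-1)·0.0375 - (-2)·1.2536) / (11) = 0.7514
  v = (-10 - (3)·0.7514 - (4)·0.0375 - (-3)·1.2536) / (13) = -0.6649
  w = (11 - (2)·0.7514 - (-2)·-0.6649 - (3)·1.2536) / (11) = 0.4006
  t = (3 - (-4)·0.7514 - (3)·-0.6649 - (-1)·0.4006) / (9) = 0.9334

0.4006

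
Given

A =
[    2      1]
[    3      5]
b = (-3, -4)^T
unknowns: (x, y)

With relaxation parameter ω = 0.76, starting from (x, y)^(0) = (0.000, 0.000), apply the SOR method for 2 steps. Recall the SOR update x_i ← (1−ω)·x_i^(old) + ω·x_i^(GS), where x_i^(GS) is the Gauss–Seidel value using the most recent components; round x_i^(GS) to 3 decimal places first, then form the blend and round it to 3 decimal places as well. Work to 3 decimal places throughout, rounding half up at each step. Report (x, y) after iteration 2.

Iteration 1:
  x: GS value = (-3 - (1)·0.000) / (2) = -1.500;  x ← (1−ω)·0.000 + ω·-1.500 = -1.140
  y: GS value = (-4 - (3)·-1.140) / (5) = -0.116;  y ← (1−ω)·0.000 + ω·-0.116 = -0.088
Iteration 2:
  x: GS value = (-3 - (1)·-0.088) / (2) = -1.456;  x ← (1−ω)·-1.140 + ω·-1.456 = -1.380
  y: GS value = (-4 - (3)·-1.380) / (5) = 0.028;  y ← (1−ω)·-0.088 + ω·0.028 = 0.000

(-1.380, 0.000)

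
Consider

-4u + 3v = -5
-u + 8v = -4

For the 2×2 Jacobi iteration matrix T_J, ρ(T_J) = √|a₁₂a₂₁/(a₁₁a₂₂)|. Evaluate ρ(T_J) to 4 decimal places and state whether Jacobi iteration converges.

0.3062

a₁₂a₂₁/(a₁₁a₂₂) = (3)·(-1) / ((-4)·(8)) = 0.093750
ρ = √|0.093750| = √0.093750 = 0.3062
ρ < 1, so Jacobi converges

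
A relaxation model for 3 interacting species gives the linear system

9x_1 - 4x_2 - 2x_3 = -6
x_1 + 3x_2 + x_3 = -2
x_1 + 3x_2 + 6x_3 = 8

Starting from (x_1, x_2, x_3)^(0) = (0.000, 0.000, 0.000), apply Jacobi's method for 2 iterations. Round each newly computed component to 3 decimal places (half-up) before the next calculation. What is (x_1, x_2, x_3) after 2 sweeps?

(-0.667, -0.889, 1.778)

Iteration 1:
  x_1 = (-6 - (-4)·0.000 - (-2)·0.000) / (9) = -0.667
  x_2 = (-2 - (1)·0.000 - (1)·0.000) / (3) = -0.667
  x_3 = (8 - (1)·0.000 - (3)·0.000) / (6) = 1.333
Iteration 2:
  x_1 = (-6 - (-4)·-0.667 - (-2)·1.333) / (9) = -0.667
  x_2 = (-2 - (1)·-0.667 - (1)·1.333) / (3) = -0.889
  x_3 = (8 - (1)·-0.667 - (3)·-0.667) / (6) = 1.778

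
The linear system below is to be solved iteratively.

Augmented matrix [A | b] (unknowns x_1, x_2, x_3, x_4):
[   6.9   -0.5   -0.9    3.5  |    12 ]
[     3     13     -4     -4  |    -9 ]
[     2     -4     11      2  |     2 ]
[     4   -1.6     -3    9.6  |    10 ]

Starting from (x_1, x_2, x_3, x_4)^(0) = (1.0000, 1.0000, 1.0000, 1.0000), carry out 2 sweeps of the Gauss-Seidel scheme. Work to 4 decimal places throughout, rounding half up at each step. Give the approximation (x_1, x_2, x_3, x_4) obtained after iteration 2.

Iteration 1:
  x_1 = (12 - (-0.5)·1.0000 - (-0.9)·1.0000 - (3.5)·1.0000) / (6.9) = 1.4348
  x_2 = (-9 - (3)·1.4348 - (-4)·1.0000 - (-4)·1.0000) / (13) = -0.4080
  x_3 = (2 - (2)·1.4348 - (-4)·-0.4080 - (2)·1.0000) / (11) = -0.4092
  x_4 = (10 - (4)·1.4348 - (-1.6)·-0.4080 - (-3)·-0.4092) / (9.6) = 0.2480
Iteration 2:
  x_1 = (12 - (-0.5)·-0.4080 - (-0.9)·-0.4092 - (3.5)·0.2480) / (6.9) = 1.5304
  x_2 = (-9 - (3)·1.5304 - (-4)·-0.4092 - (-4)·0.2480) / (13) = -1.0951
  x_3 = (2 - (2)·1.5304 - (-4)·-1.0951 - (2)·0.2480) / (11) = -0.5397
  x_4 = (10 - (4)·1.5304 - (-1.6)·-1.0951 - (-3)·-0.5397) / (9.6) = 0.0528

(1.5304, -1.0951, -0.5397, 0.0528)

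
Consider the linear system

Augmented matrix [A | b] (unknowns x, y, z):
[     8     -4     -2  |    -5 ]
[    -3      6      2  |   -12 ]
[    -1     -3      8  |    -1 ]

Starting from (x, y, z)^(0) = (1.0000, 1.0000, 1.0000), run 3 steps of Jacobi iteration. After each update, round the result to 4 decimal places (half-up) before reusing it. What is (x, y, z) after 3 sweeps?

Iteration 1:
  x = (-5 - (-4)·1.0000 - (-2)·1.0000) / (8) = 0.1250
  y = (-12 - (-3)·1.0000 - (2)·1.0000) / (6) = -1.8333
  z = (-1 - (-1)·1.0000 - (-3)·1.0000) / (8) = 0.3750
Iteration 2:
  x = (-5 - (-4)·-1.8333 - (-2)·0.3750) / (8) = -1.4479
  y = (-12 - (-3)·0.1250 - (2)·0.3750) / (6) = -2.0625
  z = (-1 - (-1)·0.1250 - (-3)·-1.8333) / (8) = -0.7969
Iteration 3:
  x = (-5 - (-4)·-2.0625 - (-2)·-0.7969) / (8) = -1.8555
  y = (-12 - (-3)·-1.4479 - (2)·-0.7969) / (6) = -2.4583
  z = (-1 - (-1)·-1.4479 - (-3)·-2.0625) / (8) = -1.0794

(-1.8555, -2.4583, -1.0794)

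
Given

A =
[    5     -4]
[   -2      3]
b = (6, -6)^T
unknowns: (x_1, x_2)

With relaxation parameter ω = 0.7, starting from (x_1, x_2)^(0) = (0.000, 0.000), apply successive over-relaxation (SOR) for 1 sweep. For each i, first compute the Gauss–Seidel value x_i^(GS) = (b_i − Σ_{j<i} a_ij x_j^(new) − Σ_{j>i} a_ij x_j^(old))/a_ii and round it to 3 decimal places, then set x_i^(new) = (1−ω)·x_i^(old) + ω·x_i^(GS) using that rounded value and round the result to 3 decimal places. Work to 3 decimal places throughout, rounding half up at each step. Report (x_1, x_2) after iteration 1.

(0.840, -1.008)

Iteration 1:
  x_1: GS value = (6 - (-4)·0.000) / (5) = 1.200;  x_1 ← (1−ω)·0.000 + ω·1.200 = 0.840
  x_2: GS value = (-6 - (-2)·0.840) / (3) = -1.440;  x_2 ← (1−ω)·0.000 + ω·-1.440 = -1.008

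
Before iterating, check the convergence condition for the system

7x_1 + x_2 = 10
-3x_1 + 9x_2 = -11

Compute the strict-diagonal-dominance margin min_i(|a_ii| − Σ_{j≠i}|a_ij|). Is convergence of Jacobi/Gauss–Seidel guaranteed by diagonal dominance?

6

row 1: |7| − (1) = 6
row 2: |9| − (3) = 6
minimum over rows = 6 → strictly diagonally dominant (convergence guaranteed)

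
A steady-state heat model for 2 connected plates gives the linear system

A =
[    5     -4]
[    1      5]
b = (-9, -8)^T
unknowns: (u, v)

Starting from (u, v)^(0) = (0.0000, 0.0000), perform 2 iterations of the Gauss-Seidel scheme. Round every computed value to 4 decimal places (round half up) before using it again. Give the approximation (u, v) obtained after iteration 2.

(-2.7920, -1.0416)

Iteration 1:
  u = (-9 - (-4)·0.0000) / (5) = -1.8000
  v = (-8 - (1)·-1.8000) / (5) = -1.2400
Iteration 2:
  u = (-9 - (-4)·-1.2400) / (5) = -2.7920
  v = (-8 - (1)·-2.7920) / (5) = -1.0416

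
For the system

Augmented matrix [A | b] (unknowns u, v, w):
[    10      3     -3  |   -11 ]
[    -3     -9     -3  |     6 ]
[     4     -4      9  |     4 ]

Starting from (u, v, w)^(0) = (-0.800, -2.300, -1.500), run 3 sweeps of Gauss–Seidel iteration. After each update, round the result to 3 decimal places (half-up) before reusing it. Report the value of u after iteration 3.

Iteration 1:
  u = (-11 - (3)·-2.300 - (-3)·-1.500) / (10) = -0.860
  v = (6 - (-3)·-0.860 - (-3)·-1.500) / (-9) = 0.120
  w = (4 - (4)·-0.860 - (-4)·0.120) / (9) = 0.880
Iteration 2:
  u = (-11 - (3)·0.120 - (-3)·0.880) / (10) = -0.872
  v = (6 - (-3)·-0.872 - (-3)·0.880) / (-9) = -0.669
  w = (4 - (4)·-0.872 - (-4)·-0.669) / (9) = 0.535
Iteration 3:
  u = (-11 - (3)·-0.669 - (-3)·0.535) / (10) = -0.739
  v = (6 - (-3)·-0.739 - (-3)·0.535) / (-9) = -0.599
  w = (4 - (4)·-0.739 - (-4)·-0.599) / (9) = 0.507

-0.739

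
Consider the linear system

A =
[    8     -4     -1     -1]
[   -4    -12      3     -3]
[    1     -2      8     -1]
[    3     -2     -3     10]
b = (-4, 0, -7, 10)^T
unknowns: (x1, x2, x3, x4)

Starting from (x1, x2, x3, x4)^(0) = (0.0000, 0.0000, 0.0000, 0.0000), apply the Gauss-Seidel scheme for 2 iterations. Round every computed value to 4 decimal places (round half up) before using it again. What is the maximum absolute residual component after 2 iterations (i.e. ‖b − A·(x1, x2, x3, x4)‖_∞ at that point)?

Iteration 1:
  x1 = (-4 - (-4)·0.0000 - (-1)·0.0000 - (-1)·0.0000) / (8) = -0.5000
  x2 = (0 - (-4)·-0.5000 - (3)·0.0000 - (-3)·0.0000) / (-12) = 0.1667
  x3 = (-7 - (1)·-0.5000 - (-2)·0.1667 - (-1)·0.0000) / (8) = -0.7708
  x4 = (10 - (3)·-0.5000 - (-2)·0.1667 - (-3)·-0.7708) / (10) = 0.9521
Iteration 2:
  x1 = (-4 - (-4)·0.1667 - (-1)·-0.7708 - (-1)·0.9521) / (8) = -0.3940
  x2 = (0 - (-4)·-0.3940 - (3)·-0.7708 - (-3)·0.9521) / (-12) = -0.2994
  x3 = (-7 - (1)·-0.3940 - (-2)·-0.2994 - (-1)·0.9521) / (8) = -0.7816
  x4 = (10 - (3)·-0.3940 - (-2)·-0.2994 - (-3)·-0.7816) / (10) = 0.8238
Residual b − A·x = (-2.0034, -0.3526, -0.1282, 0.0004); ∞-norm = 2.0034

2.0034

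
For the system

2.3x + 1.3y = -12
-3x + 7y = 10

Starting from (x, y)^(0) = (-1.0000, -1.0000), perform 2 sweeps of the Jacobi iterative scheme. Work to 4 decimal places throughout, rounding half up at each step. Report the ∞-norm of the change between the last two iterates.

Iteration 1:
  x = (-12 - (1.3)·-1.0000) / (2.3) = -4.6522
  y = (10 - (-3)·-1.0000) / (7) = 1.0000
Iteration 2:
  x = (-12 - (1.3)·1.0000) / (2.3) = -5.7826
  y = (10 - (-3)·-4.6522) / (7) = -0.5652
Change: (-1.1304, -1.5652) → max |·| = 1.5652

1.5652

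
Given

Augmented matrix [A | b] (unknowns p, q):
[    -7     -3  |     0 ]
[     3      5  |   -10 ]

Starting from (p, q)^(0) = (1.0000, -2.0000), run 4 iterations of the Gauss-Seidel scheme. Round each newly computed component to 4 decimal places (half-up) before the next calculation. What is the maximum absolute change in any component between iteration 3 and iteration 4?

Iteration 1:
  p = (0 - (-3)·-2.0000) / (-7) = 0.8571
  q = (-10 - (3)·0.8571) / (5) = -2.5143
Iteration 2:
  p = (0 - (-3)·-2.5143) / (-7) = 1.0776
  q = (-10 - (3)·1.0776) / (5) = -2.6466
Iteration 3:
  p = (0 - (-3)·-2.6466) / (-7) = 1.1343
  q = (-10 - (3)·1.1343) / (5) = -2.6806
Iteration 4:
  p = (0 - (-3)·-2.6806) / (-7) = 1.1488
  q = (-10 - (3)·1.1488) / (5) = -2.6893
Change: (0.0145, -0.0087) → max |·| = 0.0145

0.0145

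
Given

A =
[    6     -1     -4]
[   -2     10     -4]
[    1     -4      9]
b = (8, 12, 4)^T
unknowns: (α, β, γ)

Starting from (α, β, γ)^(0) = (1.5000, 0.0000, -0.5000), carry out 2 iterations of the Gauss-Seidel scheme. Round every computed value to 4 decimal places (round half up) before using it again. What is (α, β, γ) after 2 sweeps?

(2.1111, 1.9689, 1.0849)

Iteration 1:
  α = (8 - (-1)·0.0000 - (-4)·-0.5000) / (6) = 1.0000
  β = (12 - (-2)·1.0000 - (-4)·-0.5000) / (10) = 1.2000
  γ = (4 - (1)·1.0000 - (-4)·1.2000) / (9) = 0.8667
Iteration 2:
  α = (8 - (-1)·1.2000 - (-4)·0.8667) / (6) = 2.1111
  β = (12 - (-2)·2.1111 - (-4)·0.8667) / (10) = 1.9689
  γ = (4 - (1)·2.1111 - (-4)·1.9689) / (9) = 1.0849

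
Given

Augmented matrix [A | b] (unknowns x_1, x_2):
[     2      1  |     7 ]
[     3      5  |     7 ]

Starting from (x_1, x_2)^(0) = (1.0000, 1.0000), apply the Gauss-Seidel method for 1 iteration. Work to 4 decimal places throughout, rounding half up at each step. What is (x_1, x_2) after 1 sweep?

Iteration 1:
  x_1 = (7 - (1)·1.0000) / (2) = 3.0000
  x_2 = (7 - (3)·3.0000) / (5) = -0.4000

(3.0000, -0.4000)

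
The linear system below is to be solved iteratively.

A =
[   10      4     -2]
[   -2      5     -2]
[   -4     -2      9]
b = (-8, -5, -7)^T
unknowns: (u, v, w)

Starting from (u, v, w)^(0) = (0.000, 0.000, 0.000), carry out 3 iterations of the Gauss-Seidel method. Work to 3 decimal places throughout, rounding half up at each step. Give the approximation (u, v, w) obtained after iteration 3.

Iteration 1:
  u = (-8 - (4)·0.000 - (-2)·0.000) / (10) = -0.800
  v = (-5 - (-2)·-0.800 - (-2)·0.000) / (5) = -1.320
  w = (-7 - (-4)·-0.800 - (-2)·-1.320) / (9) = -1.427
Iteration 2:
  u = (-8 - (4)·-1.320 - (-2)·-1.427) / (10) = -0.557
  v = (-5 - (-2)·-0.557 - (-2)·-1.427) / (5) = -1.794
  w = (-7 - (-4)·-0.557 - (-2)·-1.794) / (9) = -1.424
Iteration 3:
  u = (-8 - (4)·-1.794 - (-2)·-1.424) / (10) = -0.367
  v = (-5 - (-2)·-0.367 - (-2)·-1.424) / (5) = -1.716
  w = (-7 - (-4)·-0.367 - (-2)·-1.716) / (9) = -1.322

(-0.367, -1.716, -1.322)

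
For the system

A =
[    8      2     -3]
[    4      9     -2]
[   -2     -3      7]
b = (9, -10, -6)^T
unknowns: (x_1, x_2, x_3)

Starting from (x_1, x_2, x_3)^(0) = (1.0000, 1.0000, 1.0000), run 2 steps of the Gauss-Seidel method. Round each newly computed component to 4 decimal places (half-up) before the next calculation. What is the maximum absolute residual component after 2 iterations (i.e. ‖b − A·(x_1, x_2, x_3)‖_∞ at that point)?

0.4384

Iteration 1:
  x_1 = (9 - (2)·1.0000 - (-3)·1.0000) / (8) = 1.2500
  x_2 = (-10 - (4)·1.2500 - (-2)·1.0000) / (9) = -1.4444
  x_3 = (-6 - (-2)·1.2500 - (-3)·-1.4444) / (7) = -1.1190
Iteration 2:
  x_1 = (9 - (2)·-1.4444 - (-3)·-1.1190) / (8) = 1.0665
  x_2 = (-10 - (4)·1.0665 - (-2)·-1.1190) / (9) = -1.8338
  x_3 = (-6 - (-2)·1.0665 - (-3)·-1.8338) / (7) = -1.3383
Residual b − A·x = (0.1207, -0.4384, -0.0003); ∞-norm = 0.4384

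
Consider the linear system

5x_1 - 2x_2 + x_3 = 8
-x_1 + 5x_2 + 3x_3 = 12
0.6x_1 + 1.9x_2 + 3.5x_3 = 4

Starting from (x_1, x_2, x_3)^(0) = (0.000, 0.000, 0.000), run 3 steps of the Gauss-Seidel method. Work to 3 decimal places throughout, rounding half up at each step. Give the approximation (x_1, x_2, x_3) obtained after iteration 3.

(3.160, 3.719, -1.418)

Iteration 1:
  x_1 = (8 - (-2)·0.000 - (1)·0.000) / (5) = 1.600
  x_2 = (12 - (-1)·1.600 - (3)·0.000) / (5) = 2.720
  x_3 = (4 - (0.6)·1.600 - (1.9)·2.720) / (3.5) = -0.608
Iteration 2:
  x_1 = (8 - (-2)·2.720 - (1)·-0.608) / (5) = 2.810
  x_2 = (12 - (-1)·2.810 - (3)·-0.608) / (5) = 3.327
  x_3 = (4 - (0.6)·2.810 - (1.9)·3.327) / (3.5) = -1.145
Iteration 3:
  x_1 = (8 - (-2)·3.327 - (1)·-1.145) / (5) = 3.160
  x_2 = (12 - (-1)·3.160 - (3)·-1.145) / (5) = 3.719
  x_3 = (4 - (0.6)·3.160 - (1.9)·3.719) / (3.5) = -1.418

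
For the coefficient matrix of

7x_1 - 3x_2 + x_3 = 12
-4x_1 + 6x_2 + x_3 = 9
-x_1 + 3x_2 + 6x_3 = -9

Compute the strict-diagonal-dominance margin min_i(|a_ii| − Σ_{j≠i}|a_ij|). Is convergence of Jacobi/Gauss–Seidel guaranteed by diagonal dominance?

1

row 1: |7| − (3+1) = 3
row 2: |6| − (4+1) = 1
row 3: |6| − (1+3) = 2
minimum over rows = 1 → strictly diagonally dominant (convergence guaranteed)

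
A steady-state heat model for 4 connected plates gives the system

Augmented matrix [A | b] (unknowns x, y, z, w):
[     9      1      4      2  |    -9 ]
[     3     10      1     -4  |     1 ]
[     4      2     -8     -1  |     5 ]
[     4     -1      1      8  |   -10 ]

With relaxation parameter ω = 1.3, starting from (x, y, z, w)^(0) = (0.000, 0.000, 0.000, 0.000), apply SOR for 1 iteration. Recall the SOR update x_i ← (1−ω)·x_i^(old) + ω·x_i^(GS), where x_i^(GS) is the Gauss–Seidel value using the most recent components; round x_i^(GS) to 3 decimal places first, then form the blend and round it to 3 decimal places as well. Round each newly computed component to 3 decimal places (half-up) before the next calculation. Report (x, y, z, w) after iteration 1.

Iteration 1:
  x: GS value = (-9 - (1)·0.000 - (4)·0.000 - (2)·0.000) / (9) = -1.000;  x ← (1−ω)·0.000 + ω·-1.000 = -1.300
  y: GS value = (1 - (3)·-1.300 - (1)·0.000 - (-4)·0.000) / (10) = 0.490;  y ← (1−ω)·0.000 + ω·0.490 = 0.637
  z: GS value = (5 - (4)·-1.300 - (2)·0.637 - (-1)·0.000) / (-8) = -1.116;  z ← (1−ω)·0.000 + ω·-1.116 = -1.451
  w: GS value = (-10 - (4)·-1.300 - (-1)·0.637 - (1)·-1.451) / (8) = -0.339;  w ← (1−ω)·0.000 + ω·-0.339 = -0.441

(-1.300, 0.637, -1.451, -0.441)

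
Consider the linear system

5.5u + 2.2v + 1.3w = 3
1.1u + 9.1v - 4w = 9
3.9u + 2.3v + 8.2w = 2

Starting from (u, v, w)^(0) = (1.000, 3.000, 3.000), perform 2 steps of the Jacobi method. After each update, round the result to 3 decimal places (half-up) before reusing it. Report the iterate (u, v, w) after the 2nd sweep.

Iteration 1:
  u = (3 - (2.2)·3.000 - (1.3)·3.000) / (5.5) = -1.364
  v = (9 - (1.1)·1.000 - (-4)·3.000) / (9.1) = 2.187
  w = (2 - (3.9)·1.000 - (2.3)·3.000) / (8.2) = -1.073
Iteration 2:
  u = (3 - (2.2)·2.187 - (1.3)·-1.073) / (5.5) = -0.076
  v = (9 - (1.1)·-1.364 - (-4)·-1.073) / (9.1) = 0.682
  w = (2 - (3.9)·-1.364 - (2.3)·2.187) / (8.2) = 0.279

(-0.076, 0.682, 0.279)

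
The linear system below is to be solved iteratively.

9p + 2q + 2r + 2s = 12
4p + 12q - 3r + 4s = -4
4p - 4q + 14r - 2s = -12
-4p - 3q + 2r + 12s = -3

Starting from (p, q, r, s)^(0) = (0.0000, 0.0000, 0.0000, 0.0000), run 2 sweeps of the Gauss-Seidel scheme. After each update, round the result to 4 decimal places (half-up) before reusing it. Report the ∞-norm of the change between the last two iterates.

Iteration 1:
  p = (12 - (2)·0.0000 - (2)·0.0000 - (2)·0.0000) / (9) = 1.3333
  q = (-4 - (4)·1.3333 - (-3)·0.0000 - (4)·0.0000) / (12) = -0.7778
  r = (-12 - (4)·1.3333 - (-4)·-0.7778 - (-2)·0.0000) / (14) = -1.4603
  s = (-3 - (-4)·1.3333 - (-3)·-0.7778 - (2)·-1.4603) / (12) = 0.2434
Iteration 2:
  p = (12 - (2)·-0.7778 - (2)·-1.4603 - (2)·0.2434) / (9) = 1.7766
  q = (-4 - (4)·1.7766 - (-3)·-1.4603 - (4)·0.2434) / (12) = -1.3717
  r = (-12 - (4)·1.7766 - (-4)·-1.3717 - (-2)·0.2434) / (14) = -1.7219
  s = (-3 - (-4)·1.7766 - (-3)·-1.3717 - (2)·-1.7219) / (12) = 0.2863
Change: (0.4433, -0.5939, -0.2616, 0.0429) → max |·| = 0.5939

0.5939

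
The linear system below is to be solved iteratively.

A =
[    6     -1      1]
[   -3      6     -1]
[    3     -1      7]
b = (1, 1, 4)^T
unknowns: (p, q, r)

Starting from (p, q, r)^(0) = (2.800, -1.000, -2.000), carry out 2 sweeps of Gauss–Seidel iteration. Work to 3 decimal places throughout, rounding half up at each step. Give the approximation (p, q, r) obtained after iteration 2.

Iteration 1:
  p = (1 - (-1)·-1.000 - (1)·-2.000) / (6) = 0.333
  q = (1 - (-3)·0.333 - (-1)·-2.000) / (6) = 0.000
  r = (4 - (3)·0.333 - (-1)·0.000) / (7) = 0.429
Iteration 2:
  p = (1 - (-1)·0.000 - (1)·0.429) / (6) = 0.095
  q = (1 - (-3)·0.095 - (-1)·0.429) / (6) = 0.286
  r = (4 - (3)·0.095 - (-1)·0.286) / (7) = 0.572

(0.095, 0.286, 0.572)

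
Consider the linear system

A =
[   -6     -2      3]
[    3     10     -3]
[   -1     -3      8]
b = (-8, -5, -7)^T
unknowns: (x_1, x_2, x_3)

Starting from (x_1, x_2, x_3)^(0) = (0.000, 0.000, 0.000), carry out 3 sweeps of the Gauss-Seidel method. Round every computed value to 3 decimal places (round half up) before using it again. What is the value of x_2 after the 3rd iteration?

-1.190

Iteration 1:
  x_1 = (-8 - (-2)·0.000 - (3)·0.000) / (-6) = 1.333
  x_2 = (-5 - (3)·1.333 - (-3)·0.000) / (10) = -0.900
  x_3 = (-7 - (-1)·1.333 - (-3)·-0.900) / (8) = -1.046
Iteration 2:
  x_1 = (-8 - (-2)·-0.900 - (3)·-1.046) / (-6) = 1.110
  x_2 = (-5 - (3)·1.110 - (-3)·-1.046) / (10) = -1.147
  x_3 = (-7 - (-1)·1.110 - (-3)·-1.147) / (8) = -1.166
Iteration 3:
  x_1 = (-8 - (-2)·-1.147 - (3)·-1.166) / (-6) = 1.133
  x_2 = (-5 - (3)·1.133 - (-3)·-1.166) / (10) = -1.190
  x_3 = (-7 - (-1)·1.133 - (-3)·-1.190) / (8) = -1.180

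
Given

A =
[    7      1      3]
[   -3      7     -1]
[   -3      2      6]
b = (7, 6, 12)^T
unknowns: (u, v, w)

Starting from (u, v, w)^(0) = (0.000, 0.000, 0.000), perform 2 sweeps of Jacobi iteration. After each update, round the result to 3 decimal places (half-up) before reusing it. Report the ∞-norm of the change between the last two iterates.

0.980

Iteration 1:
  u = (7 - (1)·0.000 - (3)·0.000) / (7) = 1.000
  v = (6 - (-3)·0.000 - (-1)·0.000) / (7) = 0.857
  w = (12 - (-3)·0.000 - (2)·0.000) / (6) = 2.000
Iteration 2:
  u = (7 - (1)·0.857 - (3)·2.000) / (7) = 0.020
  v = (6 - (-3)·1.000 - (-1)·2.000) / (7) = 1.571
  w = (12 - (-3)·1.000 - (2)·0.857) / (6) = 2.214
Change: (-0.980, 0.714, 0.214) → max |·| = 0.980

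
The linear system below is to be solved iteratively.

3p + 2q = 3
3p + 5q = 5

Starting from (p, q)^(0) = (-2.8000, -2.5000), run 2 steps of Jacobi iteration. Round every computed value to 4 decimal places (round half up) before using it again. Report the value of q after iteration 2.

-0.6000

Iteration 1:
  p = (3 - (2)·-2.5000) / (3) = 2.6667
  q = (5 - (3)·-2.8000) / (5) = 2.6800
Iteration 2:
  p = (3 - (2)·2.6800) / (3) = -0.7867
  q = (5 - (3)·2.6667) / (5) = -0.6000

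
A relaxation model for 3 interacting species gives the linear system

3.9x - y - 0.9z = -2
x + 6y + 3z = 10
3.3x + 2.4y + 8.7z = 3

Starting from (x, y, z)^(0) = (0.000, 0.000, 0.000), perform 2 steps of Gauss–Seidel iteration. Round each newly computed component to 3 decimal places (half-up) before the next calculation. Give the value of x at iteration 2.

-0.051

Iteration 1:
  x = (-2 - (-1)·0.000 - (-0.9)·0.000) / (3.9) = -0.513
  y = (10 - (1)·-0.513 - (3)·0.000) / (6) = 1.752
  z = (3 - (3.3)·-0.513 - (2.4)·1.752) / (8.7) = 0.056
Iteration 2:
  x = (-2 - (-1)·1.752 - (-0.9)·0.056) / (3.9) = -0.051
  y = (10 - (1)·-0.051 - (3)·0.056) / (6) = 1.647
  z = (3 - (3.3)·-0.051 - (2.4)·1.647) / (8.7) = -0.090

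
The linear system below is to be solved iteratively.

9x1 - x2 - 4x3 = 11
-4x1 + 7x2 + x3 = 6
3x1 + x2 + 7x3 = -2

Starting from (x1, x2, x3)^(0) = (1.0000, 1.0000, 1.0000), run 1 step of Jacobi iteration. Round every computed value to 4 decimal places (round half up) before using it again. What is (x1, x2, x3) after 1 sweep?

(1.7778, 1.2857, -0.8571)

Iteration 1:
  x1 = (11 - (-1)·1.0000 - (-4)·1.0000) / (9) = 1.7778
  x2 = (6 - (-4)·1.0000 - (1)·1.0000) / (7) = 1.2857
  x3 = (-2 - (3)·1.0000 - (1)·1.0000) / (7) = -0.8571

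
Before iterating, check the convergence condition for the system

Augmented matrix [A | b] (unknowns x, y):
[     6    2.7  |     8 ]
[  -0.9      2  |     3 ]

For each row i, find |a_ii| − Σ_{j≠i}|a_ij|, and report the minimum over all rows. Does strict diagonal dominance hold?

1.1

row 1: |6| − (2.7) = 3.3
row 2: |2| − (0.9) = 1.1
minimum over rows = 1.1 → strictly diagonally dominant (convergence guaranteed)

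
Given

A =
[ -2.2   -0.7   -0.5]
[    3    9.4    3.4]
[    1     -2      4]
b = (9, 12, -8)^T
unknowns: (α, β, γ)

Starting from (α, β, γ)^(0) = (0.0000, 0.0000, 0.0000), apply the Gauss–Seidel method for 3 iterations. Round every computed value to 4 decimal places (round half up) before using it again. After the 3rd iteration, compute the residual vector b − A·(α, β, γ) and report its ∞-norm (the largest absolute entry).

Iteration 1:
  α = (9 - (-0.7)·0.0000 - (-0.5)·0.0000) / (-2.2) = -4.0909
  β = (12 - (3)·-4.0909 - (3.4)·0.0000) / (9.4) = 2.5822
  γ = (-8 - (1)·-4.0909 - (-2)·2.5822) / (4) = 0.3138
Iteration 2:
  α = (9 - (-0.7)·2.5822 - (-0.5)·0.3138) / (-2.2) = -4.9838
  β = (12 - (3)·-4.9838 - (3.4)·0.3138) / (9.4) = 2.7537
  γ = (-8 - (1)·-4.9838 - (-2)·2.7537) / (4) = 0.6228
Iteration 3:
  α = (9 - (-0.7)·2.7537 - (-0.5)·0.6228) / (-2.2) = -5.1086
  β = (12 - (3)·-5.1086 - (3.4)·0.6228) / (9.4) = 2.6817
  γ = (-8 - (1)·-5.1086 - (-2)·2.6817) / (4) = 0.6180
Residual b − A·x = (-0.0527, 0.0166, 0.0000); ∞-norm = 0.0527

0.0527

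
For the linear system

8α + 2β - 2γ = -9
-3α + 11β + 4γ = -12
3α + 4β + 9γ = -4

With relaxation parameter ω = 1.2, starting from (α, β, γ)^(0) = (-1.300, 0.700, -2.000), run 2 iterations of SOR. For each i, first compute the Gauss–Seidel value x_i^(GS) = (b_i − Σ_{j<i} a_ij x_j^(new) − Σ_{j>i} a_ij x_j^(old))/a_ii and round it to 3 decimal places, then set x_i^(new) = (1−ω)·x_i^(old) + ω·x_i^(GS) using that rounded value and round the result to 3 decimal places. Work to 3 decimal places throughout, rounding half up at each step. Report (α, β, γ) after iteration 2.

(-0.231, -1.697, 0.211)

Iteration 1:
  α: GS value = (-9 - (2)·0.700 - (-2)·-2.000) / (8) = -1.800;  α ← (1−ω)·-1.300 + ω·-1.800 = -1.900
  β: GS value = (-12 - (-3)·-1.900 - (4)·-2.000) / (11) = -0.882;  β ← (1−ω)·0.700 + ω·-0.882 = -1.198
  γ: GS value = (-4 - (3)·-1.900 - (4)·-1.198) / (9) = 0.721;  γ ← (1−ω)·-2.000 + ω·0.721 = 1.265
Iteration 2:
  α: GS value = (-9 - (2)·-1.198 - (-2)·1.265) / (8) = -0.509;  α ← (1−ω)·-1.900 + ω·-0.509 = -0.231
  β: GS value = (-12 - (-3)·-0.231 - (4)·1.265) / (11) = -1.614;  β ← (1−ω)·-1.198 + ω·-1.614 = -1.697
  γ: GS value = (-4 - (3)·-0.231 - (4)·-1.697) / (9) = 0.387;  γ ← (1−ω)·1.265 + ω·0.387 = 0.211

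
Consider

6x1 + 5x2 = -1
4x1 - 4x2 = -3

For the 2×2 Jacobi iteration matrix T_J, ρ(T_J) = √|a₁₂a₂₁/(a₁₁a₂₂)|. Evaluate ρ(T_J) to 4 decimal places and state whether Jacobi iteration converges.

a₁₂a₂₁/(a₁₁a₂₂) = (5)·(4) / ((6)·(-4)) = -0.833333
ρ = √|-0.833333| = √0.833333 = 0.9129
ρ < 1, so Jacobi converges

0.9129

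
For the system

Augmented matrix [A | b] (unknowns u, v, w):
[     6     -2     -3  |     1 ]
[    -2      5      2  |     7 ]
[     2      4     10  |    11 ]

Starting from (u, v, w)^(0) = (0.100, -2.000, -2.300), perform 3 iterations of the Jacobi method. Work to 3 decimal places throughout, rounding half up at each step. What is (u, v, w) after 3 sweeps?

Iteration 1:
  u = (1 - (-2)·-2.000 - (-3)·-2.300) / (6) = -1.650
  v = (7 - (-2)·0.100 - (2)·-2.300) / (5) = 2.360
  w = (11 - (2)·0.100 - (4)·-2.000) / (10) = 1.880
Iteration 2:
  u = (1 - (-2)·2.360 - (-3)·1.880) / (6) = 1.893
  v = (7 - (-2)·-1.650 - (2)·1.880) / (5) = -0.012
  w = (11 - (2)·-1.650 - (4)·2.360) / (10) = 0.486
Iteration 3:
  u = (1 - (-2)·-0.012 - (-3)·0.486) / (6) = 0.406
  v = (7 - (-2)·1.893 - (2)·0.486) / (5) = 1.963
  w = (11 - (2)·1.893 - (4)·-0.012) / (10) = 0.726

(0.406, 1.963, 0.726)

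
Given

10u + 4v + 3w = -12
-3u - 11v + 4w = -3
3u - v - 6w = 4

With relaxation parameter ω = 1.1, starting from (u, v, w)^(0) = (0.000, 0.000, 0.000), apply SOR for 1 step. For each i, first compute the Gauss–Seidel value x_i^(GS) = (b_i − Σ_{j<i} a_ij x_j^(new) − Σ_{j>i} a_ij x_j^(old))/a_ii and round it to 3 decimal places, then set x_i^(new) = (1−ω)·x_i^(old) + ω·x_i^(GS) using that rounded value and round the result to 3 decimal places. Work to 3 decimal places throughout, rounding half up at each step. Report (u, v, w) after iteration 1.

Iteration 1:
  u: GS value = (-12 - (4)·0.000 - (3)·0.000) / (10) = -1.200;  u ← (1−ω)·0.000 + ω·-1.200 = -1.320
  v: GS value = (-3 - (-3)·-1.320 - (4)·0.000) / (-11) = 0.633;  v ← (1−ω)·0.000 + ω·0.633 = 0.696
  w: GS value = (4 - (3)·-1.320 - (-1)·0.696) / (-6) = -1.443;  w ← (1−ω)·0.000 + ω·-1.443 = -1.587

(-1.320, 0.696, -1.587)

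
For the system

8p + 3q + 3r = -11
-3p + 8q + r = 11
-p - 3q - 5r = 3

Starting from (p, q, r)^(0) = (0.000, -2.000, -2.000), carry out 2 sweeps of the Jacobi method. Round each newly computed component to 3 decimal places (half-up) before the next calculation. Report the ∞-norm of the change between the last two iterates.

2.334

Iteration 1:
  p = (-11 - (3)·-2.000 - (3)·-2.000) / (8) = 0.125
  q = (11 - (-3)·0.000 - (1)·-2.000) / (8) = 1.625
  r = (3 - (-1)·0.000 - (-3)·-2.000) / (-5) = 0.600
Iteration 2:
  p = (-11 - (3)·1.625 - (3)·0.600) / (8) = -2.209
  q = (11 - (-3)·0.125 - (1)·0.600) / (8) = 1.347
  r = (3 - (-1)·0.125 - (-3)·1.625) / (-5) = -1.600
Change: (-2.334, -0.278, -2.200) → max |·| = 2.334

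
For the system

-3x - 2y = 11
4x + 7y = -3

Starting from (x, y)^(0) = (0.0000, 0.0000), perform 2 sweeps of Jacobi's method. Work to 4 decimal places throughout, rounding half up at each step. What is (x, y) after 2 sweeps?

Iteration 1:
  x = (11 - (-2)·0.0000) / (-3) = -3.6667
  y = (-3 - (4)·0.0000) / (7) = -0.4286
Iteration 2:
  x = (11 - (-2)·-0.4286) / (-3) = -3.3809
  y = (-3 - (4)·-3.6667) / (7) = 1.6667

(-3.3809, 1.6667)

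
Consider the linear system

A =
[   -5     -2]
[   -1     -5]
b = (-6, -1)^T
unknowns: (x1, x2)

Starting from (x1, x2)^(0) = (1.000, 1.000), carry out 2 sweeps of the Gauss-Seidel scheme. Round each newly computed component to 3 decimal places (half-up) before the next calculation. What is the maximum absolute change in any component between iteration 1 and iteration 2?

Iteration 1:
  x1 = (-6 - (-2)·1.000) / (-5) = 0.800
  x2 = (-1 - (-1)·0.800) / (-5) = 0.040
Iteration 2:
  x1 = (-6 - (-2)·0.040) / (-5) = 1.184
  x2 = (-1 - (-1)·1.184) / (-5) = -0.037
Change: (0.384, -0.077) → max |·| = 0.384

0.384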